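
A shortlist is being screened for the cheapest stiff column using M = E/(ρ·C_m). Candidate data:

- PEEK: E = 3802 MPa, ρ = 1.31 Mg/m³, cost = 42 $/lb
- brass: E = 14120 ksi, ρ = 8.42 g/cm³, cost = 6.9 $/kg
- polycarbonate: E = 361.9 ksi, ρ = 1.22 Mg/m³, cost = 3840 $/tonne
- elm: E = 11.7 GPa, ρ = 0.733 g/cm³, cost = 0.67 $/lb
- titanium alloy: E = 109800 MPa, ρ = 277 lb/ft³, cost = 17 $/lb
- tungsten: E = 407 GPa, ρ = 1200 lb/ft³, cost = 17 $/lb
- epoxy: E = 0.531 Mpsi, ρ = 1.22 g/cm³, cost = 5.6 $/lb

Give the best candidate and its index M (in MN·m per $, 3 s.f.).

elm, M = 10.8 MN·m per $

Putting every candidate on a common basis:
  PEEK: E = 3.802 GPa, ρ = 1310 kg/m³, cost = 92.59 $/kg
  brass: E = 97.35 GPa, ρ = 8420 kg/m³, cost = 6.900 $/kg
  polycarbonate: E = 2.495 GPa, ρ = 1220 kg/m³, cost = 3.840 $/kg
  elm: E = 11.70 GPa, ρ = 733.0 kg/m³, cost = 1.477 $/kg
  titanium alloy: E = 109.8 GPa, ρ = 4437 kg/m³, cost = 37.48 $/kg
  tungsten: E = 407.0 GPa, ρ = 19220 kg/m³, cost = 37.48 $/kg
  epoxy: E = 3.661 GPa, ρ = 1220 kg/m³, cost = 12.35 $/kg
  elm: M = 10.8 MN·m per $
  brass: M = 1.68 MN·m per $
  titanium alloy: M = 0.660 MN·m per $
  tungsten: M = 0.565 MN·m per $
  polycarbonate: M = 0.533 MN·m per $
  epoxy: M = 0.243 MN·m per $
  PEEK: M = 0.0313 MN·m per $
Highest index: elm.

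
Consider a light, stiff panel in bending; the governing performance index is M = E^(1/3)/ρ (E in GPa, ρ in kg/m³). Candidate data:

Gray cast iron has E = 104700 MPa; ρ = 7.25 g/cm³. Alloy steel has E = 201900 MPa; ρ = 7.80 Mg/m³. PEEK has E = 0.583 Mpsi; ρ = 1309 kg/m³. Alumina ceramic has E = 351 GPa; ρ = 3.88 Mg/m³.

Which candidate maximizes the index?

Putting every candidate on a common basis:
  gray cast iron: E = 104.7 GPa, ρ = 7250 kg/m³
  alloy steel: E = 201.9 GPa, ρ = 7800 kg/m³
  PEEK: E = 4.020 GPa, ρ = 1309 kg/m³
  alumina ceramic: E = 351.0 GPa, ρ = 3880 kg/m³
  alumina ceramic: M = 1.82×10⁻³
  PEEK: M = 1.21×10⁻³
  alloy steel: M = 0.752×10⁻³
  gray cast iron: M = 0.650×10⁻³
Alumina ceramic has the largest M.

alumina ceramic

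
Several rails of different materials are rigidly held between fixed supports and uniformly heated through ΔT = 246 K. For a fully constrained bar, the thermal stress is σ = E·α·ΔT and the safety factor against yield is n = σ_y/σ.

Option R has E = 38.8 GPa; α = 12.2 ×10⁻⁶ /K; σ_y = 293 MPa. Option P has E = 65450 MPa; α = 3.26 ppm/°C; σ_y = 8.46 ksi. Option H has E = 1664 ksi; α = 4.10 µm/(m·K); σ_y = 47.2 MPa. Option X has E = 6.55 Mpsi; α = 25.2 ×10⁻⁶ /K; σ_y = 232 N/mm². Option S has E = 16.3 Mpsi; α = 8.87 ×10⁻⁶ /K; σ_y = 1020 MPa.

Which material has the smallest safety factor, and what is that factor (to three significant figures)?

Per material, after unit conversion:
  option R: E = 38.80, α = 12.2, σ_y = 293.0 → σ = 116 MPa, n = 2.52
  option P: E = 65.45, α = 3.26, σ_y = 58.33 → σ = 52.5 MPa, n = 1.11
  option H: E = 11.47, α = 4.10, σ_y = 47.20 → σ = 11.6 MPa, n = 4.08
  option X: E = 45.16, α = 25.2, σ_y = 232.0 → σ = 280 MPa, n = 0.829
  option S: E = 112.4, α = 8.87, σ_y = 1020 → σ = 245 MPa, n = 4.16
Smallest n: option X with n = 0.829.

option X, n = 0.829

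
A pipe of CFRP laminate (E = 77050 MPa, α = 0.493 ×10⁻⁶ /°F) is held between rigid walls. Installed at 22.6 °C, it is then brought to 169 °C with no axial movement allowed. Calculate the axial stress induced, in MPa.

10.0 MPa

E = 77050 MPa = 77.05 GPa.
α = 0.493×10⁻⁶/°F × 9/5 = 0.887×10⁻⁶/K.
ΔT = 146.4 K. Constrained thermal stress σ = E·α·ΔT = 77.05×10³ MPa × 0.887×10⁻⁶ × 146.4 = 10.0 MPa (compressive).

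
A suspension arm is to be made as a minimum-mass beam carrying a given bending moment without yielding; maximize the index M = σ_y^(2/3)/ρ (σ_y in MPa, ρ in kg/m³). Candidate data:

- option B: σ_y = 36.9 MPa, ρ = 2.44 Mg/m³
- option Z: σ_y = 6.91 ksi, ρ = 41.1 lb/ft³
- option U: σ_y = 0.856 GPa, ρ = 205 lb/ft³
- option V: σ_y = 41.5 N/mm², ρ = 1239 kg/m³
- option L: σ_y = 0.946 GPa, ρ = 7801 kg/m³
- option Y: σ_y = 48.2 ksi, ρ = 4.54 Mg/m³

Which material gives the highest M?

option U

Normalizing units and computing the index:
  option B: σ_y = 36.90 MPa, ρ = 2440 kg/m³
  option Z: σ_y = 47.64 MPa, ρ = 658.4 kg/m³
  option U: σ_y = 856.0 MPa, ρ = 3284 kg/m³
  option V: σ_y = 41.50 MPa, ρ = 1239 kg/m³
  option L: σ_y = 946.0 MPa, ρ = 7801 kg/m³
  option Y: σ_y = 332.3 MPa, ρ = 4540 kg/m³
  option U: M = 27.5×10⁻³
  option Z: M = 20.0×10⁻³
  option L: M = 12.4×10⁻³
  option Y: M = 10.6×10⁻³
  option V: M = 9.67×10⁻³
  option B: M = 4.54×10⁻³
Option U has the largest M.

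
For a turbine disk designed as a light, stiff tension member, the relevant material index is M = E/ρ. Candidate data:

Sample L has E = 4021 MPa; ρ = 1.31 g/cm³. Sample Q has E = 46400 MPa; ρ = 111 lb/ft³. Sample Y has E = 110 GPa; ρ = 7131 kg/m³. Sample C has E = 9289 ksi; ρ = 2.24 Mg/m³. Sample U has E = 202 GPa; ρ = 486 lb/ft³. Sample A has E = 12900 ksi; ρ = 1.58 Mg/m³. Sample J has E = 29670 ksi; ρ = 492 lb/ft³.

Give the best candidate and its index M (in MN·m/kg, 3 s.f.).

sample A, M = 56.3 MN·m/kg

In SI units:
  sample L: E = 4.021 GPa, ρ = 1310 kg/m³
  sample Q: E = 46.40 GPa, ρ = 1778 kg/m³
  sample Y: E = 110.0 GPa, ρ = 7131 kg/m³
  sample C: E = 64.05 GPa, ρ = 2240 kg/m³
  sample U: E = 202.0 GPa, ρ = 7785 kg/m³
  sample A: E = 88.94 GPa, ρ = 1580 kg/m³
  sample J: E = 204.6 GPa, ρ = 7881 kg/m³
  sample A: M = 56.3 MN·m/kg
  sample C: M = 28.6 MN·m/kg
  sample Q: M = 26.1 MN·m/kg
  sample J: M = 26.0 MN·m/kg
  sample U: M = 25.9 MN·m/kg
  sample Y: M = 15.4 MN·m/kg
  sample L: M = 3.07 MN·m/kg
The maximum is for sample A.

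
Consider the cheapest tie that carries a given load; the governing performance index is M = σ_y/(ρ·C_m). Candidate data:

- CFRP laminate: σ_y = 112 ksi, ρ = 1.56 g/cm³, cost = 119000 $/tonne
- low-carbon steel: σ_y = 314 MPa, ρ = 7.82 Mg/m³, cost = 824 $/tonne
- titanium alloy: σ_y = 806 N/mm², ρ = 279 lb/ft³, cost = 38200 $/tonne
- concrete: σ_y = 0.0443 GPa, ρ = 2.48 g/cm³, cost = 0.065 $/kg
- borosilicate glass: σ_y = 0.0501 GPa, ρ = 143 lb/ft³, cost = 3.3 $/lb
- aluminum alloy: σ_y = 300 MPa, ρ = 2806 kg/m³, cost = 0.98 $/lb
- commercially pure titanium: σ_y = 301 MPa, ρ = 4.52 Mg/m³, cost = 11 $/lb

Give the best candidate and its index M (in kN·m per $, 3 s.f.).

After converting to SI:
  CFRP laminate: σ_y = 772.2 MPa, ρ = 1560 kg/m³, cost = 119.0 $/kg
  low-carbon steel: σ_y = 314.0 MPa, ρ = 7820 kg/m³, cost = 0.8240 $/kg
  titanium alloy: σ_y = 806.0 MPa, ρ = 4469 kg/m³, cost = 38.20 $/kg
  concrete: σ_y = 44.30 MPa, ρ = 2480 kg/m³, cost = 0.06500 $/kg
  borosilicate glass: σ_y = 50.10 MPa, ρ = 2291 kg/m³, cost = 7.275 $/kg
  aluminum alloy: σ_y = 300.0 MPa, ρ = 2806 kg/m³, cost = 2.160 $/kg
  commercially pure titanium: σ_y = 301.0 MPa, ρ = 4520 kg/m³, cost = 24.25 $/kg
  concrete: M = 275 kN·m per $
  aluminum alloy: M = 49.5 kN·m per $
  low-carbon steel: M = 48.7 kN·m per $
  titanium alloy: M = 4.72 kN·m per $
  CFRP laminate: M = 4.16 kN·m per $
  borosilicate glass: M = 3.01 kN·m per $
  commercially pure titanium: M = 2.75 kN·m per $
Concrete has the largest M.

concrete, M = 275 kN·m per $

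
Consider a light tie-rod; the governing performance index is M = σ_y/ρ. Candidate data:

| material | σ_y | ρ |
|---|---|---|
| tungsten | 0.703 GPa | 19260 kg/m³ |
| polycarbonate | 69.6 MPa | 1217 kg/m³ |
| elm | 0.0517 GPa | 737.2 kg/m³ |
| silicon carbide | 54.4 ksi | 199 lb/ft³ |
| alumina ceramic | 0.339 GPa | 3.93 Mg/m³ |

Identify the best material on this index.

Normalizing units and computing the index:
  tungsten: σ_y = 703.0 MPa, ρ = 19260 kg/m³
  polycarbonate: σ_y = 69.60 MPa, ρ = 1217 kg/m³
  elm: σ_y = 51.70 MPa, ρ = 737.2 kg/m³
  silicon carbide: σ_y = 375.1 MPa, ρ = 3188 kg/m³
  alumina ceramic: σ_y = 339.0 MPa, ρ = 3930 kg/m³
  silicon carbide: M = 118 kN·m/kg
  alumina ceramic: M = 86.3 kN·m/kg
  elm: M = 70.1 kN·m/kg
  polycarbonate: M = 57.2 kN·m/kg
  tungsten: M = 36.5 kN·m/kg
Highest index: silicon carbide.

silicon carbide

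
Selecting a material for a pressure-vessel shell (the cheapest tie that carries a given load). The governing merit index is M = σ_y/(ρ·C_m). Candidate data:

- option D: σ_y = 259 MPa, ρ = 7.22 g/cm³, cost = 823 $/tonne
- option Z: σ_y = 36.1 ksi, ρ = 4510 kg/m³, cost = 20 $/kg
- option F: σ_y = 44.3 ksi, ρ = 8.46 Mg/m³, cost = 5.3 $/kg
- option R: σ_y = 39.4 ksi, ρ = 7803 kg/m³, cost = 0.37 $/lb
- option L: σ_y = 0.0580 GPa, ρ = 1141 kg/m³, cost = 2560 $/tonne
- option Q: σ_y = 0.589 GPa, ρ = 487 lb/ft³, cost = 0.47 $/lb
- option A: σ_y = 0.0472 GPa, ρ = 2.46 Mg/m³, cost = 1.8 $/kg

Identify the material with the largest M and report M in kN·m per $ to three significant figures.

In SI units:
  option D: σ_y = 259.0 MPa, ρ = 7220 kg/m³, cost = 0.8230 $/kg
  option Z: σ_y = 248.9 MPa, ρ = 4510 kg/m³, cost = 20.00 $/kg
  option F: σ_y = 305.4 MPa, ρ = 8460 kg/m³, cost = 5.300 $/kg
  option R: σ_y = 271.7 MPa, ρ = 7803 kg/m³, cost = 0.8157 $/kg
  option L: σ_y = 58.00 MPa, ρ = 1141 kg/m³, cost = 2.560 $/kg
  option Q: σ_y = 589.0 MPa, ρ = 7801 kg/m³, cost = 1.036 $/kg
  option A: σ_y = 47.20 MPa, ρ = 2460 kg/m³, cost = 1.800 $/kg
  option Q: M = 72.9 kN·m per $
  option D: M = 43.6 kN·m per $
  option R: M = 42.7 kN·m per $
  option L: M = 19.9 kN·m per $
  option A: M = 10.7 kN·m per $
  option F: M = 6.81 kN·m per $
  option Z: M = 2.76 kN·m per $
Highest index: option Q.

option Q, M = 72.9 kN·m per $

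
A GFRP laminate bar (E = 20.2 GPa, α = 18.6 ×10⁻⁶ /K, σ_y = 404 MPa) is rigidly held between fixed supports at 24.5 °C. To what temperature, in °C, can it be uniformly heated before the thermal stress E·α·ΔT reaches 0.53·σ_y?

E·α·ΔT = 214.1 MPa ⇒ ΔT = 214.1 / (20.20×10³ × 18.6×10⁻⁶) = 569.9 K.
T = 24.5 + 569.9 = 594.4 °C.

594 °C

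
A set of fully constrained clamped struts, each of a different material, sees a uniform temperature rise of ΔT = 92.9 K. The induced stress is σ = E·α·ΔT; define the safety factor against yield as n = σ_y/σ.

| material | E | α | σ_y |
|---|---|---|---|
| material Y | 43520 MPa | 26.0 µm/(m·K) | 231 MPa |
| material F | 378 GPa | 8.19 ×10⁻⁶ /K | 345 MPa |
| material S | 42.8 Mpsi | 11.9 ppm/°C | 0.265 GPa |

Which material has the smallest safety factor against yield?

material S

Per material, after unit conversion:
  material Y: E = 43.52, α = 26.0, σ_y = 231.0 → σ = 105 MPa, n = 2.20
  material F: E = 378.0, α = 8.19, σ_y = 345.0 → σ = 288 MPa, n = 1.20
  material S: E = 295.1, α = 11.9, σ_y = 265.0 → σ = 326 MPa, n = 0.812
Smallest n: material S with n = 0.812.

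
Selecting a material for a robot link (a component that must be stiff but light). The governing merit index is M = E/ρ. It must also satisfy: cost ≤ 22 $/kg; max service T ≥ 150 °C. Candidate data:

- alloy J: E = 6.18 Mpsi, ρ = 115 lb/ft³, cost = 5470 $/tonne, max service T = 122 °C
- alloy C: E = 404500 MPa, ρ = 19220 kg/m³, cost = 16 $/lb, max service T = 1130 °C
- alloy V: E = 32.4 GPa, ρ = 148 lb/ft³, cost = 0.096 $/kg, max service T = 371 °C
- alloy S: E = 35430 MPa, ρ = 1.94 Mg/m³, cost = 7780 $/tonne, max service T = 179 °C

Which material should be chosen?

Screen on constraints: cost ≤ 22 $/kg; max service T ≥ 150 °C. Survivors: alloy V, alloy S.
Normalizing units and computing the index:
  alloy V: E = 32.40 GPa, ρ = 2371 kg/m³
  alloy S: E = 35.43 GPa, ρ = 1940 kg/m³
  alloy S: M = 18.3 MN·m/kg
  alloy V: M = 13.7 MN·m/kg
The maximum is for alloy S.

alloy S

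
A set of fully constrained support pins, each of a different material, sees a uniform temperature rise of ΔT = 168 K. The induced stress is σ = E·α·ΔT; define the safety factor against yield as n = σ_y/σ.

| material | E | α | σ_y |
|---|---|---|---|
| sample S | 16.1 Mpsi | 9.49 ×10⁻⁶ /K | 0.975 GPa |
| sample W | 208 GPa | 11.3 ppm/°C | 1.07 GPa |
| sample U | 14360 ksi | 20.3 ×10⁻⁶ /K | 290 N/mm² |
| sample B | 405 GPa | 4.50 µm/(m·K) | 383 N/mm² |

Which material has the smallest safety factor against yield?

sample U

In consistent units (E in GPa, α in ×10⁻⁶/K, σ_y in MPa):
  sample S: E = 111.0, α = 9.49, σ_y = 975.0 → σ = 177 MPa, n = 5.51
  sample W: E = 208.0, α = 11.3, σ_y = 1070 → σ = 395 MPa, n = 2.71
  sample U: E = 99.01, α = 20.3, σ_y = 290.0 → σ = 338 MPa, n = 0.859
  sample B: E = 405.0, α = 4.50, σ_y = 383.0 → σ = 306 MPa, n = 1.25
Sample U has the lowest safety factor, n = 0.859.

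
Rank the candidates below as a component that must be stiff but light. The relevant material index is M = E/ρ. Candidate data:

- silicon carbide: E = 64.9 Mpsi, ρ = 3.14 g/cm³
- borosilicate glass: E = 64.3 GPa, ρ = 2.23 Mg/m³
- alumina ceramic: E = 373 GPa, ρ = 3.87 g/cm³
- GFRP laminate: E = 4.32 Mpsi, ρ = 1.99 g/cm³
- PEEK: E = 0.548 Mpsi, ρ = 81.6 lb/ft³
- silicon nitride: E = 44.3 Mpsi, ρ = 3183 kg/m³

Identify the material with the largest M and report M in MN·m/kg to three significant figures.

silicon carbide, M = 143 MN·m/kg

In SI units:
  silicon carbide: E = 447.5 GPa, ρ = 3140 kg/m³
  borosilicate glass: E = 64.30 GPa, ρ = 2230 kg/m³
  alumina ceramic: E = 373.0 GPa, ρ = 3870 kg/m³
  GFRP laminate: E = 29.79 GPa, ρ = 1990 kg/m³
  PEEK: E = 3.778 GPa, ρ = 1307 kg/m³
  silicon nitride: E = 305.4 GPa, ρ = 3183 kg/m³
  silicon carbide: M = 143 MN·m/kg
  alumina ceramic: M = 96.4 MN·m/kg
  silicon nitride: M = 96.0 MN·m/kg
  borosilicate glass: M = 28.8 MN·m/kg
  GFRP laminate: M = 15.0 MN·m/kg
  PEEK: M = 2.89 MN·m/kg
Silicon carbide has the largest M.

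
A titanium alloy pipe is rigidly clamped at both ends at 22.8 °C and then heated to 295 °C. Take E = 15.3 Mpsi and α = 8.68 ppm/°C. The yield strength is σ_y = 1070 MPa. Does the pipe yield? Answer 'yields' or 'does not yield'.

does not yield

E = 15.3 Mpsi = 105.5 GPa.
ΔT = 272.2 K. Constrained thermal stress σ = E·α·ΔT = 105.5×10³ MPa × 8.68×10⁻⁶ × 272.2 = 249 MPa (compressive).
Compare to σ_y = 1070 MPa: σ < σ_y, so it does not yield.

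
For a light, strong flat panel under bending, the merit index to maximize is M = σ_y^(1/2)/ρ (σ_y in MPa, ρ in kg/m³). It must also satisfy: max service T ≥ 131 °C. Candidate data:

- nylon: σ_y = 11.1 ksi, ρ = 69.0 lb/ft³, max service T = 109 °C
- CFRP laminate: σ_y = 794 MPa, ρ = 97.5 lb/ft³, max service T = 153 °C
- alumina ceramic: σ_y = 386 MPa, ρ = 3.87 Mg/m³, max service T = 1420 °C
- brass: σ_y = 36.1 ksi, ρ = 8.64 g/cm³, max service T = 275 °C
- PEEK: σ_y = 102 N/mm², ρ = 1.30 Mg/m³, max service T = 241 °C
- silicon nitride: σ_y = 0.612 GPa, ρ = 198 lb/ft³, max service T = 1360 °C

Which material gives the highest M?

Screen on constraints: max service T ≥ 131 °C. Survivors: CFRP laminate, alumina ceramic, brass, PEEK, silicon nitride.
Normalizing units and computing the index:
  CFRP laminate: σ_y = 794.0 MPa, ρ = 1562 kg/m³
  alumina ceramic: σ_y = 386.0 MPa, ρ = 3870 kg/m³
  brass: σ_y = 248.9 MPa, ρ = 8640 kg/m³
  PEEK: σ_y = 102.0 MPa, ρ = 1300 kg/m³
  silicon nitride: σ_y = 612.0 MPa, ρ = 3172 kg/m³
  CFRP laminate: M = 18.0×10⁻³
  silicon nitride: M = 7.80×10⁻³
  PEEK: M = 7.77×10⁻³
  alumina ceramic: M = 5.08×10⁻³
  brass: M = 1.83×10⁻³
Highest index: CFRP laminate.

CFRP laminate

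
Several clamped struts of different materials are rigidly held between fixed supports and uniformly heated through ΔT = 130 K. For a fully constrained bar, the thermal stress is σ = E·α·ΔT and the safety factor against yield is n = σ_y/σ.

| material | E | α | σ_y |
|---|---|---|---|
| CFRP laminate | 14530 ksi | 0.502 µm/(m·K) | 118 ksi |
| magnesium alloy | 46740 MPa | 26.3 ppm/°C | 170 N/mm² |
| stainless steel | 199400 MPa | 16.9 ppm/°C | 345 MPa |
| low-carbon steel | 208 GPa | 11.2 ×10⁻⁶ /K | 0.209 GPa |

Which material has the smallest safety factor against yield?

low-carbon steel

With everything in SI (GPa, ×10⁻⁶/K, MPa):
  CFRP laminate: E = 100.2, α = 0.502, σ_y = 813.6 → σ = 6.54 MPa, n = 124
  magnesium alloy: E = 46.74, α = 26.3, σ_y = 170.0 → σ = 160 MPa, n = 1.06
  stainless steel: E = 199.4, α = 16.9, σ_y = 345.0 → σ = 438 MPa, n = 0.788
  low-carbon steel: E = 208.0, α = 11.2, σ_y = 209.0 → σ = 303 MPa, n = 0.690
Low-carbon steel has the lowest safety factor, n = 0.690.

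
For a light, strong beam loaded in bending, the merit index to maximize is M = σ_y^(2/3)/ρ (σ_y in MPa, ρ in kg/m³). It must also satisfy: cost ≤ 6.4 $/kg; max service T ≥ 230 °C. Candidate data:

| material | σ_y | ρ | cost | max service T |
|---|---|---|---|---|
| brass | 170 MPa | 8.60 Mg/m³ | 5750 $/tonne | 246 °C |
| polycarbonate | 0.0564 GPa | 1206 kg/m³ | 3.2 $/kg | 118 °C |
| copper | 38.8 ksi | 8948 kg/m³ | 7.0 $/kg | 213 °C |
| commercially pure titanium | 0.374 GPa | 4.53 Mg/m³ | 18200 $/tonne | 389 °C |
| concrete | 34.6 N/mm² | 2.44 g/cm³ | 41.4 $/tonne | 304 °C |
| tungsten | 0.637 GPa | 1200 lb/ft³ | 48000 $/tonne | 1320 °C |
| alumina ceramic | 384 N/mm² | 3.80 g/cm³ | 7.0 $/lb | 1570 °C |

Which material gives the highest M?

concrete

Screen on constraints: cost ≤ 6.4 $/kg; max service T ≥ 230 °C. Survivors: brass, concrete.
In SI units:
  brass: σ_y = 170.0 MPa, ρ = 8600 kg/m³
  concrete: σ_y = 34.60 MPa, ρ = 2440 kg/m³
  concrete: M = 4.35×10⁻³
  brass: M = 3.57×10⁻³
Concrete has the largest M.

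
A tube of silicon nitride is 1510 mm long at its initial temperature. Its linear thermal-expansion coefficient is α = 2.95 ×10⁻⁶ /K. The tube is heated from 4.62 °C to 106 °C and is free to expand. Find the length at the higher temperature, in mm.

ΔT = 106 − 4.62 = 101.4 K.
ΔL = α·L₀·ΔT = 2.95×10⁻⁶ × 1510 mm × 101.4 K = 0.452 mm.
L = L₀ + ΔL = 1510 + 0.452 = 1510.5 mm.

1510.5 mm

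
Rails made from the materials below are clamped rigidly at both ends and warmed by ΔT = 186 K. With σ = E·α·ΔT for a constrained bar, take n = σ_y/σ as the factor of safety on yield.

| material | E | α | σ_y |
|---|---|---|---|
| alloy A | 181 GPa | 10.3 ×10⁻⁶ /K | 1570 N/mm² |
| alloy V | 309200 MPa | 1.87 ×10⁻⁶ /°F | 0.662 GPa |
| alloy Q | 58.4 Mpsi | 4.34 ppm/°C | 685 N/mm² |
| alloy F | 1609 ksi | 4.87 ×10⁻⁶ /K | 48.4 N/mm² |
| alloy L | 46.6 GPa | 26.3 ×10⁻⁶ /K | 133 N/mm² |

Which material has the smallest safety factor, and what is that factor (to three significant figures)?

alloy L, n = 0.583

With everything in SI (GPa, ×10⁻⁶/K, MPa):
  alloy A: E = 181.0, α = 10.3, σ_y = 1570 → σ = 347 MPa, n = 4.53
  alloy V: E = 309.2, α = 3.37, σ_y = 662.0 → σ = 194 MPa, n = 3.42
  alloy Q: E = 402.7, α = 4.34, σ_y = 685.0 → σ = 325 MPa, n = 2.11
  alloy F: E = 11.09, α = 4.87, σ_y = 48.40 → σ = 10.0 MPa, n = 4.82
  alloy L: E = 46.60, α = 26.3, σ_y = 133.0 → σ = 228 MPa, n = 0.583
Smallest n: alloy L with n = 0.583.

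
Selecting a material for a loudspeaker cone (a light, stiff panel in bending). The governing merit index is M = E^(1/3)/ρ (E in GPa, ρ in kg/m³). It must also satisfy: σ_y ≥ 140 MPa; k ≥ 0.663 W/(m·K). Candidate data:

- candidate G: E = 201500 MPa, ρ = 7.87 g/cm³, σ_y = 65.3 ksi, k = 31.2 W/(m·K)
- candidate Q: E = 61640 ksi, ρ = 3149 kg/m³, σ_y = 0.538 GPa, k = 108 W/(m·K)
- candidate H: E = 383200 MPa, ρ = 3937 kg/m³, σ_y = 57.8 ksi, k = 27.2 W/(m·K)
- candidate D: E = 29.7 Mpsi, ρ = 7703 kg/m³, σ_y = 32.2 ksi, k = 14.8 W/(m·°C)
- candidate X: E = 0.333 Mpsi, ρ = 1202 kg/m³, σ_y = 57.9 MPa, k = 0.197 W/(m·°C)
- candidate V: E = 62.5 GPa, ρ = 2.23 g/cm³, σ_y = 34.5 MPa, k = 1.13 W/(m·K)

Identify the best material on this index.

candidate Q

Screen on constraints: σ_y ≥ 140 MPa; k ≥ 0.663 W/(m·K). Survivors: candidate G, candidate Q, candidate H, candidate D.
In SI units:
  candidate G: E = 201.5 GPa, ρ = 7870 kg/m³
  candidate Q: E = 425.0 GPa, ρ = 3149 kg/m³
  candidate H: E = 383.2 GPa, ρ = 3937 kg/m³
  candidate D: E = 204.8 GPa, ρ = 7703 kg/m³
  candidate Q: M = 2.39×10⁻³
  candidate H: M = 1.84×10⁻³
  candidate D: M = 0.765×10⁻³
  candidate G: M = 0.745×10⁻³
Candidate Q has the largest M.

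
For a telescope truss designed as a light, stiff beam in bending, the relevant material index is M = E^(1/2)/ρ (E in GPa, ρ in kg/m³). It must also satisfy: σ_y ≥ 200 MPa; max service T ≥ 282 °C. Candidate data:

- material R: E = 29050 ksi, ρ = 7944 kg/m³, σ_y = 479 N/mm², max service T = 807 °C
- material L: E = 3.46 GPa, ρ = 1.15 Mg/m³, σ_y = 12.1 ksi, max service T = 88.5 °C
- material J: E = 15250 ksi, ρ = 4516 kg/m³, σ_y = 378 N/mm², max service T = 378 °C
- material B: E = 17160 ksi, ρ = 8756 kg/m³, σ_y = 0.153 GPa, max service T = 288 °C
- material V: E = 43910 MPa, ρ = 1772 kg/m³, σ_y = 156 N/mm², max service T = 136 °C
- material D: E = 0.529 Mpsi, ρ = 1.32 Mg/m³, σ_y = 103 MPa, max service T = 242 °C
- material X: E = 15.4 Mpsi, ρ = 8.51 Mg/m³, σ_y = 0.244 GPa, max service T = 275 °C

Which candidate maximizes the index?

material J

Screen on constraints: σ_y ≥ 200 MPa; max service T ≥ 282 °C. Survivors: material R, material J.
Putting every candidate on a common basis:
  material R: E = 200.3 GPa, ρ = 7944 kg/m³
  material J: E = 105.1 GPa, ρ = 4516 kg/m³
  material J: M = 2.27×10⁻³
  material R: M = 1.78×10⁻³
Material J has the largest M.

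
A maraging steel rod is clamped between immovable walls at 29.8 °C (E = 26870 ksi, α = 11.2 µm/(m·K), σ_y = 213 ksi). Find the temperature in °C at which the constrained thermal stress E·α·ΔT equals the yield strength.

738 °C

E = 26870 ksi = 185.3 GPa.
σ_y = 213 ksi = 1469 MPa.
E·α·ΔT = 1469 MPa ⇒ ΔT = 1469 / (185.3×10³ × 11.2×10⁻⁶) = 707.8 K.
T = 29.8 + 707.8 = 737.6 °C.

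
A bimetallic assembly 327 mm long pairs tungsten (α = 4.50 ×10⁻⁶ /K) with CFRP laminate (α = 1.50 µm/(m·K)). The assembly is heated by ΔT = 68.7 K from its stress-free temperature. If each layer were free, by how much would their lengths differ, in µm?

67.4 µm

Δα = |4.50 − 1.50|×10⁻⁶/K = 3.00×10⁻⁶/K.
ΔL_mismatch = Δα·L·ΔT = 3.00×10⁻⁶ × 327.0 mm × 68.7 K = 67.4 µm.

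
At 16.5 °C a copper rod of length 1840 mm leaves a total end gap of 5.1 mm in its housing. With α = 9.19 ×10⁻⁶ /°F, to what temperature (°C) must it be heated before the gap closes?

184 °C

α = 9.19×10⁻⁶/°F × 9/5 = 16.5×10⁻⁶/K.
α·L₀·ΔT = 5.1 mm ⇒ ΔT = 5.1 / (16.5×10⁻⁶ × 1840.0) = 167.6 K.
T = 16.5 + 167.6 = 184.1 °C.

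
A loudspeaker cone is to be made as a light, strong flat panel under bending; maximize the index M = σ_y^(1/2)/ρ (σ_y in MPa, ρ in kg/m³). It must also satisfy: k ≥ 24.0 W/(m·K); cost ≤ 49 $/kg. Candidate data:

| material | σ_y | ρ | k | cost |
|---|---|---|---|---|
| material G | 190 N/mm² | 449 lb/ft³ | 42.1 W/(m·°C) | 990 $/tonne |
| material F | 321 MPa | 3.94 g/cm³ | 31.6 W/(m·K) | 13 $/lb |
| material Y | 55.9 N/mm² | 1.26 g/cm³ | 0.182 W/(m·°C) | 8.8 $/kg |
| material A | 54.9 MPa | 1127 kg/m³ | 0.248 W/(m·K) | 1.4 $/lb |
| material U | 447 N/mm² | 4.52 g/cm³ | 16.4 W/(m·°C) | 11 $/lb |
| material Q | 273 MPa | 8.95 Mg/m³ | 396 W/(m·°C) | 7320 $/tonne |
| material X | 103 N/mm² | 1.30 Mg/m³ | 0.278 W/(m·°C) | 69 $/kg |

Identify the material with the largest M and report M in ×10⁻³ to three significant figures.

Screen on constraints: k ≥ 24.0 W/(m·K); cost ≤ 49 $/kg. Survivors: material G, material F, material Q.
Normalizing units and computing the index:
  material G: σ_y = 190.0 MPa, ρ = 7192 kg/m³
  material F: σ_y = 321.0 MPa, ρ = 3940 kg/m³
  material Q: σ_y = 273.0 MPa, ρ = 8950 kg/m³
  material F: M = 4.55×10⁻³
  material G: M = 1.92×10⁻³
  material Q: M = 1.85×10⁻³
The maximum is for material F.

material F, M = 4.55×10⁻³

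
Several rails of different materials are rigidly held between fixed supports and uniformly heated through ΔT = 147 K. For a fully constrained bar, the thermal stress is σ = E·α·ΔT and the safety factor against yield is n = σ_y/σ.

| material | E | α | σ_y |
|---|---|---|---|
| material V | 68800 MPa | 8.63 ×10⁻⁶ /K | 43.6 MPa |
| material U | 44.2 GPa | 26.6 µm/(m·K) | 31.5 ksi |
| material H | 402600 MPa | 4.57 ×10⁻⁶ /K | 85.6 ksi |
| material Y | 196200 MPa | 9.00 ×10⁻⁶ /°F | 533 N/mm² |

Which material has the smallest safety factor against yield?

Converting E to GPa, α to ×10⁻⁶/K, σ_y to MPa, then σ and n for each:
  material V: E = 68.80, α = 8.63, σ_y = 43.60 → σ = 87.3 MPa, n = 0.500
  material U: E = 44.20, α = 26.6, σ_y = 217.2 → σ = 173 MPa, n = 1.26
  material H: E = 402.6, α = 4.57, σ_y = 590.2 → σ = 270 MPa, n = 2.18
  material Y: E = 196.2, α = 16.2, σ_y = 533.0 → σ = 467 MPa, n = 1.14
The minimum is material V at n = 0.500.

material V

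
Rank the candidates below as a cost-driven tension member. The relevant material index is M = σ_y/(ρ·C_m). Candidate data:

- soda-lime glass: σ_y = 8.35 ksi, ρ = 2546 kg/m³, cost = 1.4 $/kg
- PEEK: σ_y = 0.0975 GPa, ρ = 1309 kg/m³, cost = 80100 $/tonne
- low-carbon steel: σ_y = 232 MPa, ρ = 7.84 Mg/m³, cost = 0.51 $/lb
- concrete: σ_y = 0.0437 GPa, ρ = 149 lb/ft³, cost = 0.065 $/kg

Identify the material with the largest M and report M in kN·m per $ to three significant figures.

In SI units:
  soda-lime glass: σ_y = 57.57 MPa, ρ = 2546 kg/m³, cost = 1.400 $/kg
  PEEK: σ_y = 97.50 MPa, ρ = 1309 kg/m³, cost = 80.10 $/kg
  low-carbon steel: σ_y = 232.0 MPa, ρ = 7840 kg/m³, cost = 1.124 $/kg
  concrete: σ_y = 43.70 MPa, ρ = 2387 kg/m³, cost = 0.06500 $/kg
  concrete: M = 282 kN·m per $
  low-carbon steel: M = 26.3 kN·m per $
  soda-lime glass: M = 16.2 kN·m per $
  PEEK: M = 0.930 kN·m per $
Concrete has the largest M.

concrete, M = 282 kN·m per $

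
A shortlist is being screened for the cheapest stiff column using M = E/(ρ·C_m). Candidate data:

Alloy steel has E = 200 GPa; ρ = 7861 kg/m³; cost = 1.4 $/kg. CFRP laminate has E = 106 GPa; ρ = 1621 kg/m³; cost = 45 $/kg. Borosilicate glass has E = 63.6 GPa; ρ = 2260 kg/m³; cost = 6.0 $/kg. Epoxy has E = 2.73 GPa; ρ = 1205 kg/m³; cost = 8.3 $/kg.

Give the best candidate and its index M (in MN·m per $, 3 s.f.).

Evaluate M for each candidate:
  alloy steel: M = 18.2 MN·m per $
  borosilicate glass: M = 4.69 MN·m per $
  CFRP laminate: M = 1.45 MN·m per $
  epoxy: M = 0.273 MN·m per $
Alloy steel has the largest M.

alloy steel, M = 18.2 MN·m per $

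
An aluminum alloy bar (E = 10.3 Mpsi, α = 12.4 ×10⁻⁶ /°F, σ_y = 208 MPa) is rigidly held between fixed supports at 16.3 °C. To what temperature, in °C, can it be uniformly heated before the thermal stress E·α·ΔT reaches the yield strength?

E = 10.3 Mpsi = 71.02 GPa.
α = 12.4×10⁻⁶/°F × 9/5 = 22.3×10⁻⁶/K.
E·α·ΔT = 208.0 MPa ⇒ ΔT = 208.0 / (71.02×10³ × 22.3×10⁻⁶) = 131.2 K.
T = 16.3 + 131.2 = 147.5 °C.

148 °C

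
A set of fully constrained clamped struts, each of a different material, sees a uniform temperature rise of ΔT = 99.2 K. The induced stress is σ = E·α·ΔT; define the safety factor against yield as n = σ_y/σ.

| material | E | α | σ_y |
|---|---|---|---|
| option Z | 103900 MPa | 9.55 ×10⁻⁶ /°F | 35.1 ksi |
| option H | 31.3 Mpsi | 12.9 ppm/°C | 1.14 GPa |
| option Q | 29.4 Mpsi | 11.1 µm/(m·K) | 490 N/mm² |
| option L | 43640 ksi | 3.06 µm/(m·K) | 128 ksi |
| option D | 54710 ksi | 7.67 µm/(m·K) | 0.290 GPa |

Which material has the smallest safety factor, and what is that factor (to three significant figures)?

option D, n = 1.01

Per material, after unit conversion:
  option Z: E = 103.9, α = 17.2, σ_y = 242.0 → σ = 177 MPa, n = 1.37
  option H: E = 215.8, α = 12.9, σ_y = 1140 → σ = 276 MPa, n = 4.13
  option Q: E = 202.7, α = 11.1, σ_y = 490.0 → σ = 223 MPa, n = 2.20
  option L: E = 300.9, α = 3.06, σ_y = 882.5 → σ = 91.3 MPa, n = 9.66
  option D: E = 377.2, α = 7.67, σ_y = 290.0 → σ = 287 MPa, n = 1.01
Option D has the lowest safety factor, n = 1.01.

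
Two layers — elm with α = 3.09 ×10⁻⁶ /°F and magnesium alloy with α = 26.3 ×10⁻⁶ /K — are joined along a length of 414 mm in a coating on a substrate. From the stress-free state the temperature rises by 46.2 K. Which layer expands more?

magnesium alloy

elm: α = 3.09×10⁻⁶/°F × 9/5 = 5.56×10⁻⁶/K.
α(elm) = 5.56×10⁻⁶/K vs α(magnesium alloy) = 26.3×10⁻⁶/K.
Higher α expands more for the same ΔT: magnesium alloy.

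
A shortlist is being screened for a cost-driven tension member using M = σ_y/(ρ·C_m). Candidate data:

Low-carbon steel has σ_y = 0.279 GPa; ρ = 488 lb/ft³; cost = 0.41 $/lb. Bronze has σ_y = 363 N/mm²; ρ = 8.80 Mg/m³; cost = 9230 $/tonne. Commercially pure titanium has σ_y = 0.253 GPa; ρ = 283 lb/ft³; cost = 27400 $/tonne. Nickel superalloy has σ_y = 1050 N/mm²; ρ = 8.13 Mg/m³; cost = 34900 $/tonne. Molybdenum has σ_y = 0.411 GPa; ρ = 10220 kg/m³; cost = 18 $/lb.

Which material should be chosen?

Normalizing units and computing the index:
  low-carbon steel: σ_y = 279.0 MPa, ρ = 7817 kg/m³, cost = 0.9039 $/kg
  bronze: σ_y = 363.0 MPa, ρ = 8800 kg/m³, cost = 9.230 $/kg
  commercially pure titanium: σ_y = 253.0 MPa, ρ = 4533 kg/m³, cost = 27.40 $/kg
  nickel superalloy: σ_y = 1050 MPa, ρ = 8130 kg/m³, cost = 34.90 $/kg
  molybdenum: σ_y = 411.0 MPa, ρ = 10220 kg/m³, cost = 39.68 $/kg
  low-carbon steel: M = 39.5 kN·m per $
  bronze: M = 4.47 kN·m per $
  nickel superalloy: M = 3.70 kN·m per $
  commercially pure titanium: M = 2.04 kN·m per $
  molybdenum: M = 1.01 kN·m per $
Low-carbon steel has the largest M.

low-carbon steel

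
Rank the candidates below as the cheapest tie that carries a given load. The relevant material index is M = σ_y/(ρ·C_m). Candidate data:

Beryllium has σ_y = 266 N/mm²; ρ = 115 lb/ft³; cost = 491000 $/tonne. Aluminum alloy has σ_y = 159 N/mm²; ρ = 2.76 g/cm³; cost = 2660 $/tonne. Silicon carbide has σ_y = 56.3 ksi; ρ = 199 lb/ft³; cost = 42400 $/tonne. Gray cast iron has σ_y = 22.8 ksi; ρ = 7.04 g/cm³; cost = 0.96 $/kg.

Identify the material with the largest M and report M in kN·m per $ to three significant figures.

gray cast iron, M = 23.3 kN·m per $

Putting every candidate on a common basis:
  beryllium: σ_y = 266.0 MPa, ρ = 1842 kg/m³, cost = 491.0 $/kg
  aluminum alloy: σ_y = 159.0 MPa, ρ = 2760 kg/m³, cost = 2.660 $/kg
  silicon carbide: σ_y = 388.2 MPa, ρ = 3188 kg/m³, cost = 42.40 $/kg
  gray cast iron: σ_y = 157.2 MPa, ρ = 7040 kg/m³, cost = 0.9600 $/kg
  gray cast iron: M = 23.3 kN·m per $
  aluminum alloy: M = 21.7 kN·m per $
  silicon carbide: M = 2.87 kN·m per $
  beryllium: M = 0.294 kN·m per $
Highest index: gray cast iron.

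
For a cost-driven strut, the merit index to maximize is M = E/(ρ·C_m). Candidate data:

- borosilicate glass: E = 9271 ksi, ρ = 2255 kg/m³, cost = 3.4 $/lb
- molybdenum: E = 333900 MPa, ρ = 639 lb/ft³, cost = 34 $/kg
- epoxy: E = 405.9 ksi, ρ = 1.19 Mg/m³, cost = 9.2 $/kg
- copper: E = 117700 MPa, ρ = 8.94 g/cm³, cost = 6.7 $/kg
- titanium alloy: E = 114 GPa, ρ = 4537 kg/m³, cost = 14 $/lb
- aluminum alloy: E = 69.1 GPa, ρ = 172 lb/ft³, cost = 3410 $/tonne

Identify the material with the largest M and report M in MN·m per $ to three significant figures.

aluminum alloy, M = 7.35 MN·m per $

Putting every candidate on a common basis:
  borosilicate glass: E = 63.92 GPa, ρ = 2255 kg/m³, cost = 7.496 $/kg
  molybdenum: E = 333.9 GPa, ρ = 10240 kg/m³, cost = 34.00 $/kg
  epoxy: E = 2.799 GPa, ρ = 1190 kg/m³, cost = 9.200 $/kg
  copper: E = 117.7 GPa, ρ = 8940 kg/m³, cost = 6.700 $/kg
  titanium alloy: E = 114.0 GPa, ρ = 4537 kg/m³, cost = 30.86 $/kg
  aluminum alloy: E = 69.10 GPa, ρ = 2755 kg/m³, cost = 3.410 $/kg
  aluminum alloy: M = 7.35 MN·m per $
  borosilicate glass: M = 3.78 MN·m per $
  copper: M = 1.97 MN·m per $
  molybdenum: M = 0.959 MN·m per $
  titanium alloy: M = 0.814 MN·m per $
  epoxy: M = 0.256 MN·m per $
Aluminum alloy has the largest M.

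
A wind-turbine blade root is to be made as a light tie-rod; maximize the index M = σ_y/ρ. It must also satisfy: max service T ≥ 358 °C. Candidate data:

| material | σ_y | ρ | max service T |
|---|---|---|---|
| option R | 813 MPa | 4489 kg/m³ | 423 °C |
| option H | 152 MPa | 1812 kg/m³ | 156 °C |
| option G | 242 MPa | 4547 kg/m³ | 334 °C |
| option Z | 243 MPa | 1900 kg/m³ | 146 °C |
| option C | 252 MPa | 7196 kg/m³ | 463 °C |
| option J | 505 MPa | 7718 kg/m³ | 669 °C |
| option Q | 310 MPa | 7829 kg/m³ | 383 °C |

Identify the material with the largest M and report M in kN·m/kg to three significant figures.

Screen on constraints: max service T ≥ 358 °C. Survivors: option R, option C, option J, option Q.
Computing M directly (units already consistent):
  option R: M = 181 kN·m/kg
  option J: M = 65.4 kN·m/kg
  option Q: M = 39.6 kN·m/kg
  option C: M = 35.0 kN·m/kg
Option R has the largest M.

option R, M = 181 kN·m/kg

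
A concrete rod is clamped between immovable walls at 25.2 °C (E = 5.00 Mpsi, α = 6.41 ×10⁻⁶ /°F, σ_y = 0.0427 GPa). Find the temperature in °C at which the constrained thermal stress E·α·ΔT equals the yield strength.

E = 5.00 Mpsi = 34.47 GPa.
α = 6.41×10⁻⁶/°F × 9/5 = 11.5×10⁻⁶/K.
σ_y = 0.0427 GPa = 42.70 MPa.
E·α·ΔT = 42.70 MPa ⇒ ΔT = 42.70 / (34.47×10³ × 11.5×10⁻⁶) = 107.4 K.
T = 25.2 + 107.4 = 132.6 °C.

133 °C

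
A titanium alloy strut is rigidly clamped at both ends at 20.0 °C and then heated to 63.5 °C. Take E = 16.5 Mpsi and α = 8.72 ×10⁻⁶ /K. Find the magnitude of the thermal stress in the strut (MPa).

E = 16.5 Mpsi = 113.8 GPa.
ΔT = 43.50 K. Constrained thermal stress σ = E·α·ΔT = 113.8×10³ MPa × 8.72×10⁻⁶ × 43.50 = 43.2 MPa (compressive).

43.2 MPa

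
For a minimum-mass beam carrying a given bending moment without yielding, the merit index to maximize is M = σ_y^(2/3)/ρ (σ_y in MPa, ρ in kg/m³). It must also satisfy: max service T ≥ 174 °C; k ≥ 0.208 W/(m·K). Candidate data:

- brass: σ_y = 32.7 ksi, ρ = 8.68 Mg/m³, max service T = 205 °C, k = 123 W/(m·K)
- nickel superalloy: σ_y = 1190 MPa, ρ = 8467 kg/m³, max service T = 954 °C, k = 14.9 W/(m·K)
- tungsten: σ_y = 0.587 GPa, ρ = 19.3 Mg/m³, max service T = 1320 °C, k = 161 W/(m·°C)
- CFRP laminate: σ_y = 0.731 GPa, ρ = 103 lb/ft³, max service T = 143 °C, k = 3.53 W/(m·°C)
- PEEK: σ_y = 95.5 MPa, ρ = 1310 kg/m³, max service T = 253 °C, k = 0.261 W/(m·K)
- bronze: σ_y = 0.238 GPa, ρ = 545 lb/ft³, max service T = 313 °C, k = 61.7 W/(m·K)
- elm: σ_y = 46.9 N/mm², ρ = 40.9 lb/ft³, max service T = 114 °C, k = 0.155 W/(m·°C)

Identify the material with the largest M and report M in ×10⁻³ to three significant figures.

Screen on constraints: max service T ≥ 174 °C; k ≥ 0.208 W/(m·K). Survivors: brass, nickel superalloy, tungsten, PEEK, bronze.
Convert each candidate to consistent units, then evaluate M:
  brass: σ_y = 225.5 MPa, ρ = 8680 kg/m³
  nickel superalloy: σ_y = 1190 MPa, ρ = 8467 kg/m³
  tungsten: σ_y = 587.0 MPa, ρ = 19300 kg/m³
  PEEK: σ_y = 95.50 MPa, ρ = 1310 kg/m³
  bronze: σ_y = 238.0 MPa, ρ = 8730 kg/m³
  PEEK: M = 15.9×10⁻³
  nickel superalloy: M = 13.3×10⁻³
  bronze: M = 4.40×10⁻³
  brass: M = 4.27×10⁻³
  tungsten: M = 3.63×10⁻³
PEEK ranks first.

PEEK, M = 15.9×10⁻³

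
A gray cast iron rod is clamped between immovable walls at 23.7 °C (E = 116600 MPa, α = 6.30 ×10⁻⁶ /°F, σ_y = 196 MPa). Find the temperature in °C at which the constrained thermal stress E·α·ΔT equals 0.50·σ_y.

E = 116600 MPa = 116.6 GPa.
α = 6.30×10⁻⁶/°F × 9/5 = 11.3×10⁻⁶/K.
E·α·ΔT = 98.00 MPa ⇒ ΔT = 98.00 / (116.6×10³ × 11.3×10⁻⁶) = 74.12 K.
T = 23.7 + 74.12 = 97.82 °C.

97.8 °C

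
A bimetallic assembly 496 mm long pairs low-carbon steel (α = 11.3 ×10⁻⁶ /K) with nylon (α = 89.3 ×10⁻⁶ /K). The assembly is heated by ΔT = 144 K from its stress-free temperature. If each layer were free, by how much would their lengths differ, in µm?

Δα = |11.3 − 89.3|×10⁻⁶/K = 78.0×10⁻⁶/K.
ΔL_mismatch = Δα·L·ΔT = 78.0×10⁻⁶ × 496.0 mm × 144.0 K = 5570 µm.

5570 µm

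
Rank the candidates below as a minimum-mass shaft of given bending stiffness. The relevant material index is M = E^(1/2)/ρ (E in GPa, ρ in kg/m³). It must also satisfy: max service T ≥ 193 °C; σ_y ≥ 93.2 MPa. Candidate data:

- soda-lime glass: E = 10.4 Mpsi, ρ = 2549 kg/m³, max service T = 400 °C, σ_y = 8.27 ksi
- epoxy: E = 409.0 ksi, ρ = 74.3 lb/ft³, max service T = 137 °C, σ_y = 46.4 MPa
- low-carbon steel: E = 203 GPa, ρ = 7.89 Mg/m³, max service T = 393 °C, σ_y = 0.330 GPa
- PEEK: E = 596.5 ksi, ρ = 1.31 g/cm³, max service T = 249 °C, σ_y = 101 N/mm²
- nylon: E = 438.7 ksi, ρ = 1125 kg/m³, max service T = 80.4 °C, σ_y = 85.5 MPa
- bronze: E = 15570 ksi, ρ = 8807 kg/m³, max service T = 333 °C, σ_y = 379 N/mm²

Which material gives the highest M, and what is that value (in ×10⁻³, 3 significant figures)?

Screen on constraints: max service T ≥ 193 °C; σ_y ≥ 93.2 MPa. Survivors: low-carbon steel, PEEK, bronze.
Normalizing units and computing the index:
  low-carbon steel: E = 203.0 GPa, ρ = 7890 kg/m³
  PEEK: E = 4.113 GPa, ρ = 1310 kg/m³
  bronze: E = 107.4 GPa, ρ = 8807 kg/m³
  low-carbon steel: M = 1.81×10⁻³
  PEEK: M = 1.55×10⁻³
  bronze: M = 1.18×10⁻³
The maximum is for low-carbon steel.

low-carbon steel, M = 1.81×10⁻³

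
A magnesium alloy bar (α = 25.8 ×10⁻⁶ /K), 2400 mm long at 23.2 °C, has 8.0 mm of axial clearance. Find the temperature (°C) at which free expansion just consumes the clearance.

α·L₀·ΔT = 8.0 mm ⇒ ΔT = 8.0 / (25.8×10⁻⁶ × 2400.0) = 129.2 K.
T = 23.2 + 129.2 = 152.4 °C.

152 °C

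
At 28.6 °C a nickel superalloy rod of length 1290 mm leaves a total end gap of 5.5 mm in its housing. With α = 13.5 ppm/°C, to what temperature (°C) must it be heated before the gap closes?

344 °C

α·L₀·ΔT = 5.5 mm ⇒ ΔT = 5.5 / (13.5×10⁻⁶ × 1290.0) = 315.8 K.
T = 28.6 + 315.8 = 344.4 °C.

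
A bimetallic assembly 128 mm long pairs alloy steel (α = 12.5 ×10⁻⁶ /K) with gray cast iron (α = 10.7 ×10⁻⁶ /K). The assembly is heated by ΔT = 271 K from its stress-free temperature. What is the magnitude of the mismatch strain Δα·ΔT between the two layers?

4.88×10⁻⁴

Δα = |12.5 − 10.7|×10⁻⁶/K = 1.80×10⁻⁶/K.
Mismatch strain = Δα·ΔT = 1.80×10⁻⁶ × 271.0 = 4.88×10⁻⁴.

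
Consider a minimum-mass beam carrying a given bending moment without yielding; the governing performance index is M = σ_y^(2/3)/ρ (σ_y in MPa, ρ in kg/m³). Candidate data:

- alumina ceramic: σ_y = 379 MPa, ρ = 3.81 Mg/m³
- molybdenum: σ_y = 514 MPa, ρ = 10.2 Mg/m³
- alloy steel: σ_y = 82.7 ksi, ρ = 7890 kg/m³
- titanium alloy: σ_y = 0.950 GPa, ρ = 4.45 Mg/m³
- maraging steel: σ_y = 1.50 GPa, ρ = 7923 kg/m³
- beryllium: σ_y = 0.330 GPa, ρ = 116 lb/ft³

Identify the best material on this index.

Convert each candidate to consistent units, then evaluate M:
  alumina ceramic: σ_y = 379.0 MPa, ρ = 3810 kg/m³
  molybdenum: σ_y = 514.0 MPa, ρ = 10200 kg/m³
  alloy steel: σ_y = 570.2 MPa, ρ = 7890 kg/m³
  titanium alloy: σ_y = 950.0 MPa, ρ = 4450 kg/m³
  maraging steel: σ_y = 1500 MPa, ρ = 7923 kg/m³
  beryllium: σ_y = 330.0 MPa, ρ = 1858 kg/m³
  beryllium: M = 25.7×10⁻³
  titanium alloy: M = 21.7×10⁻³
  maraging steel: M = 16.5×10⁻³
  alumina ceramic: M = 13.7×10⁻³
  alloy steel: M = 8.72×10⁻³
  molybdenum: M = 6.29×10⁻³
Beryllium ranks first.

beryllium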